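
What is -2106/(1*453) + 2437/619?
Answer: -66551/93469 ≈ -0.71201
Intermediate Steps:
-2106/(1*453) + 2437/619 = -2106/453 + 2437*(1/619) = -2106*1/453 + 2437/619 = -702/151 + 2437/619 = -66551/93469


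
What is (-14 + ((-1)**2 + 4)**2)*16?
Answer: 176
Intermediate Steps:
(-14 + ((-1)**2 + 4)**2)*16 = (-14 + (1 + 4)**2)*16 = (-14 + 5**2)*16 = (-14 + 25)*16 = 11*16 = 176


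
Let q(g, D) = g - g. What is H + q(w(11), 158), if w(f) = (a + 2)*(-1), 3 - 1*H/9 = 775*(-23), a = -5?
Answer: 160452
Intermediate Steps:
H = 160452 (H = 27 - 6975*(-23) = 27 - 9*(-17825) = 27 + 160425 = 160452)
w(f) = 3 (w(f) = (-5 + 2)*(-1) = -3*(-1) = 3)
q(g, D) = 0
H + q(w(11), 158) = 160452 + 0 = 160452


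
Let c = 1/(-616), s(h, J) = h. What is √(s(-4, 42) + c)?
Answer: I*√379610/308 ≈ 2.0004*I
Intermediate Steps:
c = -1/616 ≈ -0.0016234
√(s(-4, 42) + c) = √(-4 - 1/616) = √(-2465/616) = I*√379610/308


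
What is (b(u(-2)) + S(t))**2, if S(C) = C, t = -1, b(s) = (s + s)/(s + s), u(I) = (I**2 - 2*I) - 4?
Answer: 0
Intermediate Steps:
u(I) = -4 + I**2 - 2*I
b(s) = 1 (b(s) = (2*s)/((2*s)) = (2*s)*(1/(2*s)) = 1)
(b(u(-2)) + S(t))**2 = (1 - 1)**2 = 0**2 = 0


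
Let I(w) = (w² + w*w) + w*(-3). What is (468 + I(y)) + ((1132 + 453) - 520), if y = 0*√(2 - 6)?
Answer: 1533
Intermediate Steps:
y = 0 (y = 0*√(-4) = 0*(2*I) = 0)
I(w) = -3*w + 2*w² (I(w) = (w² + w²) - 3*w = 2*w² - 3*w = -3*w + 2*w²)
(468 + I(y)) + ((1132 + 453) - 520) = (468 + 0*(-3 + 2*0)) + ((1132 + 453) - 520) = (468 + 0*(-3 + 0)) + (1585 - 520) = (468 + 0*(-3)) + 1065 = (468 + 0) + 1065 = 468 + 1065 = 1533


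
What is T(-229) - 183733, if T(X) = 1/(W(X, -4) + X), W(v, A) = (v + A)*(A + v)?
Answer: -9932605979/54060 ≈ -1.8373e+5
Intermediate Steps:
W(v, A) = (A + v)² (W(v, A) = (A + v)*(A + v) = (A + v)²)
T(X) = 1/(X + (-4 + X)²) (T(X) = 1/((-4 + X)² + X) = 1/(X + (-4 + X)²))
T(-229) - 183733 = 1/(-229 + (-4 - 229)²) - 183733 = 1/(-229 + (-233)²) - 183733 = 1/(-229 + 54289) - 183733 = 1/54060 - 183733 = -9932605979/54060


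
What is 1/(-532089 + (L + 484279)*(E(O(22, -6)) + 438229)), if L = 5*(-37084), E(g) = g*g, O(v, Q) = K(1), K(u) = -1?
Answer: 1/130968447481 ≈ 7.6354e-12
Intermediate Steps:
O(v, Q) = -1
E(g) = g**2
L = -185420
1/(-532089 + (L + 484279)*(E(O(22, -6)) + 438229)) = 1/(-532089 + (-185420 + 484279)*((-1)**2 + 438229)) = 1/(-532089 + 298859*(1 + 438229)) = 1/(-532089 + 298859*438230) = 1/(-532089 + 130968979570) = 1/130968447481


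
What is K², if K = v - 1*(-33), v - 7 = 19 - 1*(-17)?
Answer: 5776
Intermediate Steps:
v = 43 (v = 7 + (19 - 1*(-17)) = 7 + (19 + 17) = 7 + 36 = 43)
K = 76 (K = 43 - 1*(-33) = 43 + 33 = 76)
K² = 76² = 5776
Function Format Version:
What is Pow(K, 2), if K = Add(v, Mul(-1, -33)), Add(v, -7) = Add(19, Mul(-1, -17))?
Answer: 5776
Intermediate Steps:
v = 43 (v = Add(7, Add(19, Mul(-1, -17))) = Add(7, Add(19, 17)) = Add(7, 36) = 43)
K = 76 (K = Add(43, Mul(-1, -33)) = Add(43, 33) = 76)
Pow(K, 2) = Pow(76, 2) = 5776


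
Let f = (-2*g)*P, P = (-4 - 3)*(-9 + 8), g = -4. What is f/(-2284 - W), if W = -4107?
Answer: 56/1823 ≈ 0.030719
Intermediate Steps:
P = 7 (P = -7*(-1) = 7)
f = 56 (f = -2*(-4)*7 = 8*7 = 56)
f/(-2284 - W) = 56/(-2284 - 1*(-4107)) = 56/(-2284 + 4107) = 56/1823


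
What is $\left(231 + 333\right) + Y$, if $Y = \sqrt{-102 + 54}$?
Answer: $564 + 4 i \sqrt{3} \approx 564.0 + 6.9282 i$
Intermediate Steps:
$Y = 4 i \sqrt{3}$ ($Y = \sqrt{-48} = 4 i \sqrt{3} \approx 6.9282 i$)
$\left(231 + 333\right) + Y = \left(231 + 333\right) + 4 i \sqrt{3} = 564 + 4 i \sqrt{3}$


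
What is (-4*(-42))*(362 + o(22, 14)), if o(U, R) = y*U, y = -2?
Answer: 53424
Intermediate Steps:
o(U, R) = -2*U
(-4*(-42))*(362 + o(22, 14)) = (-4*(-42))*(362 - 2*22) = 168*(362 - 44) = 168*318 = 53424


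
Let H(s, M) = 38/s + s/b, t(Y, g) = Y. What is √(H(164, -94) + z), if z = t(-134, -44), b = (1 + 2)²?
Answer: I*√6992386/246 ≈ 10.749*I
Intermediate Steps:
b = 9 (b = 3² = 9)
z = -134
H(s, M) = 38/s + s/9
√(H(164, -94) + z) = √((38/164 + (⅑)*164) - 134) = √((38*(1/164) + 164/9) - 134) = √((19/82 + 164/9) - 134) = √(13619/738 - 134) = √(-85273/738) = I*√6992386/246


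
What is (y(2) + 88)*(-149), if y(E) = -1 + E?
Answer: -13261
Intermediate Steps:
(y(2) + 88)*(-149) = ((-1 + 2) + 88)*(-149) = (1 + 88)*(-149) = 89*(-149) = -13261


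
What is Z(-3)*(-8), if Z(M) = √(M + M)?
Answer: -8*I*√6 ≈ -19.596*I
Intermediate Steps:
Z(M) = √2*√M (Z(M) = √(2*M) = √2*√M)
Z(-3)*(-8) = (√2*√(-3))*(-8) = (√2*(I*√3))*(-8) = (I*√6)*(-8) = -8*I*√6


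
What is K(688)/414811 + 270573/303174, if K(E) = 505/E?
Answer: 12869828819089/14420469693072 ≈ 0.89247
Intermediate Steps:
K(688)/414811 + 270573/303174 = (505/688)/414811 + 270573/303174 = (505*(1/688))*(1/414811) + 270573*(1/303174) = (505/688)*(1/414811) + 90191/101058 = 505/285389968 + 90191/101058 = 12869828819089/14420469693072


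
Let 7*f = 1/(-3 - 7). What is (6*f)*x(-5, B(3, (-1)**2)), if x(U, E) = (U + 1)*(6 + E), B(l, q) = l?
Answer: 108/35 ≈ 3.0857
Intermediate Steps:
f = -1/70 (f = 1/(7*(-3 - 7)) = (1/7)/(-10) = (1/7)*(-1/10) = -1/70 ≈ -0.014286)
x(U, E) = (1 + U)*(6 + E)
(6*f)*x(-5, B(3, (-1)**2)) = (6*(-1/70))*(6 + 3 + 6*(-5) + 3*(-5)) = -3*(6 + 3 - 30 - 15)/35 = -3/35*(-36) = 108/35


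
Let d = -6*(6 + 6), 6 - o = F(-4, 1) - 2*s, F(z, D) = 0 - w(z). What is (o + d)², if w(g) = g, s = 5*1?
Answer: 3600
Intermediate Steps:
s = 5
F(z, D) = -z (F(z, D) = 0 - z = -z)
o = 12 (o = 6 - (-1*(-4) - 2*5) = 6 - (4 - 10) = 6 - 1*(-6) = 6 + 6 = 12)
d = -72 (d = -6*12 = -72)
(o + d)² = (12 - 72)² = (-60)² = 3600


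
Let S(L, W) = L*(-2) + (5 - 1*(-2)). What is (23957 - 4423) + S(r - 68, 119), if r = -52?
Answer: 19781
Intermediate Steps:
S(L, W) = 7 - 2*L (S(L, W) = -2*L + (5 + 2) = -2*L + 7 = 7 - 2*L)
(23957 - 4423) + S(r - 68, 119) = (23957 - 4423) + (7 - 2*(-52 - 68)) = 19534 + (7 - 2*(-120)) = 19534 + (7 + 240) = 19534 + 247 = 19781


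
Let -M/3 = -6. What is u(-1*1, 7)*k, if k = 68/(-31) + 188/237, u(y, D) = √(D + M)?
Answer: -51440/7347 ≈ -7.0015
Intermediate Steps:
M = 18 (M = -3*(-6) = 18)
u(y, D) = √(18 + D) (u(y, D) = √(D + 18) = √(18 + D))
k = -10288/7347 (k = 68*(-1/31) + 188*(1/237) = -68/31 + 188/237 = -10288/7347 ≈ -1.4003)
u(-1*1, 7)*k = √(18 + 7)*(-10288/7347) = √25*(-10288/7347) = 5*(-10288/7347) = -51440/7347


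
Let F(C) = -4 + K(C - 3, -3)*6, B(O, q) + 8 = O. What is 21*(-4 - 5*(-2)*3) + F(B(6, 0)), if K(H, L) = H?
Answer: 512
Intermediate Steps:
B(O, q) = -8 + O
F(C) = -22 + 6*C (F(C) = -4 + (C - 3)*6 = -4 + (-3 + C)*6 = -4 + (-18 + 6*C) = -22 + 6*C)
21*(-4 - 5*(-2)*3) + F(B(6, 0)) = 21*(-4 - 5*(-2)*3) + (-22 + 6*(-8 + 6)) = 21*(-4 + 10*3) + (-22 + 6*(-2)) = 21*(-4 + 30) + (-22 - 12) = 21*26 - 34 = 546 - 34 = 512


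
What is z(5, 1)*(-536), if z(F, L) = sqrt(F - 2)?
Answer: -536*sqrt(3) ≈ -928.38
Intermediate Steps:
z(F, L) = sqrt(-2 + F)
z(5, 1)*(-536) = sqrt(-2 + 5)*(-536) = sqrt(3)*(-536) = -536*sqrt(3)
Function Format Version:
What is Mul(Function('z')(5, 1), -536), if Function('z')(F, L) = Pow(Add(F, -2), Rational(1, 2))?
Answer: Mul(-536, Pow(3, Rational(1, 2))) ≈ -928.38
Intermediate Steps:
Function('z')(F, L) = Pow(Add(-2, F), Rational(1, 2))
Mul(Function('z')(5, 1), -536) = Mul(Pow(Add(-2, 5), Rational(1, 2)), -536) = Mul(Pow(3, Rational(1, 2)), -536) = Mul(-536, Pow(3, Rational(1, 2)))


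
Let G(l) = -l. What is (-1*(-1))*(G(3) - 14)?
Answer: -17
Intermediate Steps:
(-1*(-1))*(G(3) - 14) = (-1*(-1))*(-1*3 - 14) = 1*(-3 - 14) = 1*(-17) = -17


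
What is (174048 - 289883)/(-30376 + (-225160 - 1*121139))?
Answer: 23167/75335 ≈ 0.30752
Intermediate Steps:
(174048 - 289883)/(-30376 + (-225160 - 1*121139)) = -115835/(-30376 + (-225160 - 121139)) = -115835/(-30376 - 346299) = -115835/(-376675) = -115835*(-1/376675) = 23167/75335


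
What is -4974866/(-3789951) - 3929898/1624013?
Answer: -6814873797740/6154929693363 ≈ -1.1072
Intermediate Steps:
-4974866/(-3789951) - 3929898/1624013 = -4974866*(-1/3789951) - 3929898*1/1624013 = 4974866/3789951 - 3929898/1624013 = -6814873797740/6154929693363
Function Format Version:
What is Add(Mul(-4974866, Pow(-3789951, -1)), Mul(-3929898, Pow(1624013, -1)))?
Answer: Rational(-6814873797740, 6154929693363) ≈ -1.1072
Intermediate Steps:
Add(Mul(-4974866, Pow(-3789951, -1)), Mul(-3929898, Pow(1624013, -1))) = Add(Mul(-4974866, Rational(-1, 3789951)), Mul(-3929898, Rational(1, 1624013))) = Add(Rational(4974866, 3789951), Rational(-3929898, 1624013)) = Rational(-6814873797740, 6154929693363)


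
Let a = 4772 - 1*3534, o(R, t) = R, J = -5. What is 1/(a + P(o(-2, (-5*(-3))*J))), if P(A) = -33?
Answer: 1/1205 ≈ 0.00082988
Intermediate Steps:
a = 1238 (a = 4772 - 3534 = 1238)
1/(a + P(o(-2, (-5*(-3))*J))) = 1/(1238 - 33) = 1/1205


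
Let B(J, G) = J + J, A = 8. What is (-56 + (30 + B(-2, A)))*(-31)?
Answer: 930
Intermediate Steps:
B(J, G) = 2*J
(-56 + (30 + B(-2, A)))*(-31) = (-56 + (30 + 2*(-2)))*(-31) = (-56 + (30 - 4))*(-31) = (-56 + 26)*(-31) = -30*(-31) = 930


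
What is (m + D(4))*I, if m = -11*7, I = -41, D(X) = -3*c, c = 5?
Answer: 3772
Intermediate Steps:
D(X) = -15 (D(X) = -3*5 = -15)
m = -77
(m + D(4))*I = (-77 - 15)*(-41) = -92*(-41) = 3772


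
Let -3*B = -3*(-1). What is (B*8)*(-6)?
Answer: 48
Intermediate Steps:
B = -1 (B = -(-1)*(-1) = -⅓*3 = -1)
(B*8)*(-6) = -1*8*(-6) = -8*(-6) = 48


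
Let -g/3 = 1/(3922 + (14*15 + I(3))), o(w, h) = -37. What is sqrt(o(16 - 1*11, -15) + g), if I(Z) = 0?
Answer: I*sqrt(157932271)/2066 ≈ 6.0828*I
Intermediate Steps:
g = -3/4132 (g = -3/(3922 + (14*15 + 0)) = -3/(3922 + (210 + 0)) = -3/(3922 + 210) = -3/4132 ≈ -0.00072604)
sqrt(o(16 - 1*11, -15) + g) = sqrt(-37 - 3/4132) = sqrt(-152887/4132) = I*sqrt(157932271)/2066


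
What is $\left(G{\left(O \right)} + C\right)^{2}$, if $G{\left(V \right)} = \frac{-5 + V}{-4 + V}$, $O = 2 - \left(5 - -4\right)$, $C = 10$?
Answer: $\frac{14884}{121} \approx 123.01$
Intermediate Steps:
$O = -7$ ($O = 2 - \left(5 + 4\right) = 2 - 9 = -7$)
$G{\left(V \right)} = \frac{-5 + V}{-4 + V}$
$\left(G{\left(O \right)} + C\right)^{2} = \left(\frac{-5 - 7}{-4 - 7} + 10\right)^{2} = \left(\frac{1}{-11} \left(-12\right) + 10\right)^{2} = \left(\left(- \frac{1}{11}\right) \left(-12\right) + 10\right)^{2} = \left(\frac{12}{11} + 10\right)^{2} = \left(\frac{122}{11}\right)^{2} = \frac{14884}{121}$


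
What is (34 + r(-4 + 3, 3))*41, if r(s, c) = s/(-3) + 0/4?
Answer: 4223/3 ≈ 1407.7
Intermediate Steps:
r(s, c) = -s/3 (r(s, c) = s*(-⅓) + 0*(¼) = -s/3 + 0 = -s/3)
(34 + r(-4 + 3, 3))*41 = (34 - (-4 + 3)/3)*41 = (34 - ⅓*(-1))*41 = (34 + ⅓)*41 = (103/3)*41 = 4223/3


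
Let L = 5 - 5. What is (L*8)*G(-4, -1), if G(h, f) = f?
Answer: 0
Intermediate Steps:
L = 0
(L*8)*G(-4, -1) = (0*8)*(-1) = 0*(-1) = 0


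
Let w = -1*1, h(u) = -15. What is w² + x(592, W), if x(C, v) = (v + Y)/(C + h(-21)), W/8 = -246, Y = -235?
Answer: -1626/577 ≈ -2.8180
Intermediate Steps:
w = -1
W = -1968 (W = 8*(-246) = -1968)
x(C, v) = (-235 + v)/(-15 + C) (x(C, v) = (v - 235)/(C - 15) = (-235 + v)/(-15 + C))
w² + x(592, W) = (-1)² + (-235 - 1968)/(-15 + 592) = 1 - 2203/577 = -1626/577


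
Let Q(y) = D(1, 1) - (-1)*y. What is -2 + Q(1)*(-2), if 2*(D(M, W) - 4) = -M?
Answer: -11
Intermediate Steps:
D(M, W) = 4 - M/2 (D(M, W) = 4 + (-M)/2 = 4 - M/2)
Q(y) = 7/2 + y (Q(y) = (4 - 1/2*1) - (-1)*y = (4 - 1/2) + y = 7/2 + y)
-2 + Q(1)*(-2) = -2 + (7/2 + 1)*(-2) = -2 + (9/2)*(-2) = -2 - 9 = -11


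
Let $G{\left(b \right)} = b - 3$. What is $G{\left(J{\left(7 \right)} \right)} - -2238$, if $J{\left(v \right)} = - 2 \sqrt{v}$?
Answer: $2235 - 2 \sqrt{7} \approx 2229.7$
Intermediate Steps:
$G{\left(b \right)} = -3 + b$ ($G{\left(b \right)} = b - 3 = -3 + b$)
$G{\left(J{\left(7 \right)} \right)} - -2238 = \left(-3 - 2 \sqrt{7}\right) - -2238 = \left(-3 - 2 \sqrt{7}\right) + 2238 = 2235 - 2 \sqrt{7}$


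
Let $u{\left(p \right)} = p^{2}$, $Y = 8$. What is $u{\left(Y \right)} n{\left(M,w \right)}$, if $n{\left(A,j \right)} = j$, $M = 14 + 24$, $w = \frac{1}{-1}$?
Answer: $-64$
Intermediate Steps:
$w = -1$
$M = 38$
$u{\left(Y \right)} n{\left(M,w \right)} = 8^{2} \left(-1\right) = 64 \left(-1\right) = -64$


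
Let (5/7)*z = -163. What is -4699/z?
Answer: 23495/1141 ≈ 20.592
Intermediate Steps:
z = -1141/5 (z = (7/5)*(-163) = -1141/5 ≈ -228.20)
-4699/z = -4699/(-1141/5) = -4699*(-5/1141) = 23495/1141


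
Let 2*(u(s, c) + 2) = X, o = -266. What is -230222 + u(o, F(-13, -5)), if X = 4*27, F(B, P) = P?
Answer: -230170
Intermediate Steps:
X = 108
u(s, c) = 52 (u(s, c) = -2 + (½)*108 = -2 + 54 = 52)
-230222 + u(o, F(-13, -5)) = -230222 + 52 = -230170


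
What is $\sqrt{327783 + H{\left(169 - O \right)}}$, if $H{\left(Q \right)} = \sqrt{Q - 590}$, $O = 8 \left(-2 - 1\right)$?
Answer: $\sqrt{327783 + i \sqrt{397}} \approx 572.52 + 0.017 i$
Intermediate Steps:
$O = -24$ ($O = 8 \left(-3\right) = -24$)
$H{\left(Q \right)} = \sqrt{-590 + Q}$
$\sqrt{327783 + H{\left(169 - O \right)}} = \sqrt{327783 + \sqrt{-590 + \left(169 - -24\right)}} = \sqrt{327783 + \sqrt{-590 + \left(169 + 24\right)}} = \sqrt{327783 + \sqrt{-590 + 193}} = \sqrt{327783 + \sqrt{-397}} = \sqrt{327783 + i \sqrt{397}}$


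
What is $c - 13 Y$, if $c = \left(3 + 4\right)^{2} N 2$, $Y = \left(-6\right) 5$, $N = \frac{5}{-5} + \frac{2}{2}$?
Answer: $390$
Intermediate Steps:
$N = 0$ ($N = 5 \left(- \frac{1}{5}\right) + 2 \cdot \frac{1}{2} = -1 + 1 = 0$)
$Y = -30$
$c = 0$ ($c = \left(3 + 4\right)^{2} \cdot 0 \cdot 2 = 7^{2} \cdot 0 \cdot 2 = 49 \cdot 0 \cdot 2 = 0 \cdot 2 = 0$)
$c - 13 Y = 0 - -390 = 0 + 390 = 390$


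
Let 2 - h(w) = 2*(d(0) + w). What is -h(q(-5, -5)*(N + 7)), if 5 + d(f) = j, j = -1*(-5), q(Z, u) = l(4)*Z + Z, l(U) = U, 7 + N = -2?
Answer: 98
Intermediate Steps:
N = -9 (N = -7 - 2 = -9)
q(Z, u) = 5*Z (q(Z, u) = 4*Z + Z = 5*Z)
j = 5
d(f) = 0 (d(f) = -5 + 5 = 0)
h(w) = 2 - 2*w (h(w) = 2 - 2*(0 + w) = 2 - 2*w)
-h(q(-5, -5)*(N + 7)) = -(2 - 2*5*(-5)*(-9 + 7)) = -(2 - (-50)*(-2)) = -(2 - 2*50) = -(2 - 100) = -1*(-98) = 98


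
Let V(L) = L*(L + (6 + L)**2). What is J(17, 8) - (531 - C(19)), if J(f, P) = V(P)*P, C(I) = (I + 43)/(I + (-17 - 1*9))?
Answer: 87613/7 ≈ 12516.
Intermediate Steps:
C(I) = (43 + I)/(-26 + I) (C(I) = (43 + I)/(I + (-17 - 9)) = (43 + I)/(I - 26) = (43 + I)/(-26 + I))
J(f, P) = P**2*(P + (6 + P)**2) (J(f, P) = (P*(P + (6 + P)**2))*P = P**2*(P + (6 + P)**2))
J(17, 8) - (531 - C(19)) = 8**2*(8 + (6 + 8)**2) - (531 - (43 + 19)/(-26 + 19)) = 64*(8 + 14**2) - (531 - 62/(-7)) = 64*(8 + 196) - (531 - (-1)*62/7) = 64*204 - (531 - 1*(-62/7)) = 13056 - (531 + 62/7) = 13056 - 1*3779/7 = 13056 - 3779/7 = 87613/7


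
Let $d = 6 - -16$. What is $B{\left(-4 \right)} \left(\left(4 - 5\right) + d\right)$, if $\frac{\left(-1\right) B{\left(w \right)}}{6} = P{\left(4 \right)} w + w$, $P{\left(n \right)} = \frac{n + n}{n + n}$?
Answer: $1008$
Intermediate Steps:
$P{\left(n \right)} = 1$ ($P{\left(n \right)} = \frac{2 n}{2 n} = 2 n \frac{1}{2 n} = 1$)
$d = 22$ ($d = 6 + 16 = 22$)
$B{\left(w \right)} = - 12 w$ ($B{\left(w \right)} = - 6 \left(1 w + w\right) = - 6 \left(w + w\right) = - 6 \cdot 2 w = - 12 w$)
$B{\left(-4 \right)} \left(\left(4 - 5\right) + d\right) = \left(-12\right) \left(-4\right) \left(\left(4 - 5\right) + 22\right) = 48 \left(\left(4 - 5\right) + 22\right) = 48 \left(-1 + 22\right) = 48 \cdot 21 = 1008$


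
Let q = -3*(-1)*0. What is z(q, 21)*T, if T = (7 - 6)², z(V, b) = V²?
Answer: 0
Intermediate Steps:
q = 0 (q = 3*0 = 0)
T = 1 (T = 1² = 1)
z(q, 21)*T = 0²*1 = 0*1 = 0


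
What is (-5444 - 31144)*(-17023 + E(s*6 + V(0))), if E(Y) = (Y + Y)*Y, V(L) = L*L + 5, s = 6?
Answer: 499828668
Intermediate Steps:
V(L) = 5 + L² (V(L) = L² + 5 = 5 + L²)
E(Y) = 2*Y² (E(Y) = (2*Y)*Y = 2*Y²)
(-5444 - 31144)*(-17023 + E(s*6 + V(0))) = (-5444 - 31144)*(-17023 + 2*(6*6 + (5 + 0²))²) = -36588*(-17023 + 2*(36 + (5 + 0))²) = -36588*(-17023 + 2*(36 + 5)²) = -36588*(-17023 + 2*41²) = -36588*(-17023 + 2*1681) = -36588*(-17023 + 3362) = -36588*(-13661) = 499828668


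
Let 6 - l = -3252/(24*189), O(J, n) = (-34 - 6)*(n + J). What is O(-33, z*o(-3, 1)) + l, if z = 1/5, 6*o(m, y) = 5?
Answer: 498979/378 ≈ 1320.1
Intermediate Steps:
o(m, y) = ⅚ (o(m, y) = (⅙)*5 = ⅚)
z = ⅕ ≈ 0.20000
O(J, n) = -40*J - 40*n (O(J, n) = -40*(J + n) = -40*J - 40*n)
l = 2539/378 (l = 6 - (-3252)/(24*189) = 6 - (-3252)/4536 = 6 - 1*(-271/378) = 6 + 271/378 = 2539/378 ≈ 6.7169)
O(-33, z*o(-3, 1)) + l = (-40*(-33) - 8*5/6) + 2539/378 = (1320 - 40*⅙) + 2539/378 = (1320 - 20/3) + 2539/378 = 3940/3 + 2539/378 = 498979/378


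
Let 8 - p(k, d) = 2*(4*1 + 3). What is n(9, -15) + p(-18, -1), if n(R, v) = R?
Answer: 3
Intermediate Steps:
p(k, d) = -6 (p(k, d) = 8 - 2*(4*1 + 3) = 8 - 2*(4 + 3) = 8 - 2*7 = 8 - 1*14 = 8 - 14 = -6)
n(9, -15) + p(-18, -1) = 9 - 6 = 3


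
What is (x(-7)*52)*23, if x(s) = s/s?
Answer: 1196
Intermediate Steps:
x(s) = 1
(x(-7)*52)*23 = (1*52)*23 = 52*23 = 1196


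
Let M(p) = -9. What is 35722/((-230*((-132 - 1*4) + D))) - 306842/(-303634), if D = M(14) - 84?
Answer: 6751945472/3998100695 ≈ 1.6888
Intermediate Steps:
D = -93 (D = -9 - 84 = -93)
35722/((-230*((-132 - 1*4) + D))) - 306842/(-303634) = 35722/((-230*((-132 - 1*4) - 93))) - 306842/(-303634) = 35722/((-230*((-132 - 4) - 93))) - 306842*(-1/303634) = 35722/((-230*(-136 - 93))) + 153421/151817 = 35722/((-230*(-229))) + 153421/151817 = 35722/52670 + 153421/151817 = 35722*(1/52670) + 153421/151817 = 17861/26335 + 153421/151817 = 6751945472/3998100695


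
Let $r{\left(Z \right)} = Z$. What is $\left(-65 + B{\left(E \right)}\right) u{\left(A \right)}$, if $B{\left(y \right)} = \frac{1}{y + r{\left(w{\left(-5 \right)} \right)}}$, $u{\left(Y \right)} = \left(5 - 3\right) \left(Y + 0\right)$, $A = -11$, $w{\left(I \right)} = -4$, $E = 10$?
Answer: $\frac{4279}{3} \approx 1426.3$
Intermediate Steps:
$u{\left(Y \right)} = 2 Y$
$B{\left(y \right)} = \frac{1}{-4 + y}$ ($B{\left(y \right)} = \frac{1}{y - 4} = \frac{1}{-4 + y}$)
$\left(-65 + B{\left(E \right)}\right) u{\left(A \right)} = \left(-65 + \frac{1}{-4 + 10}\right) 2 \left(-11\right) = \left(-65 + \frac{1}{6}\right) \left(-22\right) = \left(- \frac{389}{6}\right) \left(-22\right) = \frac{4279}{3}$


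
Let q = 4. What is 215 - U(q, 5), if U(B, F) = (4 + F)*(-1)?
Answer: 224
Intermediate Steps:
U(B, F) = -4 - F
215 - U(q, 5) = 215 - (-4 - 1*5) = 215 - (-4 - 5) = 215 - 1*(-9) = 215 + 9 = 224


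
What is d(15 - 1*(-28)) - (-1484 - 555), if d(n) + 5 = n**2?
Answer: 3883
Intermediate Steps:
d(n) = -5 + n**2
d(15 - 1*(-28)) - (-1484 - 555) = (-5 + (15 - 1*(-28))**2) - (-1484 - 555) = (-5 + (15 + 28)**2) - 1*(-2039) = (-5 + 43**2) + 2039 = (-5 + 1849) + 2039 = 1844 + 2039 = 3883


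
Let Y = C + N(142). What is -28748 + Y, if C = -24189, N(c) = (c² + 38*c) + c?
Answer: -27235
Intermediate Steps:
N(c) = c² + 39*c
Y = 1513 (Y = -24189 + 142*(39 + 142) = -24189 + 142*181 = -24189 + 25702 = 1513)
-28748 + Y = -28748 + 1513 = -27235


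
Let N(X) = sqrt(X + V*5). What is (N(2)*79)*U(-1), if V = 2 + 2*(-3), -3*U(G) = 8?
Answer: -632*I*sqrt(2) ≈ -893.78*I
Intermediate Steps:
U(G) = -8/3 (U(G) = -1/3*8 = -8/3)
V = -4 (V = 2 - 6 = -4)
N(X) = sqrt(-20 + X) (N(X) = sqrt(X - 4*5) = sqrt(X - 20) = sqrt(-20 + X))
(N(2)*79)*U(-1) = (sqrt(-20 + 2)*79)*(-8/3) = (sqrt(-18)*79)*(-8/3) = ((3*I*sqrt(2))*79)*(-8/3) = (237*I*sqrt(2))*(-8/3) = -632*I*sqrt(2)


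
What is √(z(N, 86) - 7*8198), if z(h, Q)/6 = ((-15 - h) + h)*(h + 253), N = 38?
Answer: 2*I*√20894 ≈ 289.1*I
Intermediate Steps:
z(h, Q) = -22770 - 90*h (z(h, Q) = 6*(((-15 - h) + h)*(h + 253)) = 6*(-15*(253 + h)) = 6*(-3795 - 15*h) = -22770 - 90*h)
√(z(N, 86) - 7*8198) = √((-22770 - 90*38) - 7*8198) = √((-22770 - 3420) - 57386) = √(-26190 - 57386) = √(-83576) = 2*I*√20894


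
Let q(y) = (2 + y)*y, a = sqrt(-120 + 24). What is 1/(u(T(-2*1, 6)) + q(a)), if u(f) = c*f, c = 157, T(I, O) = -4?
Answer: -I/(8*sqrt(6) + 724*I) ≈ -0.0013802 - 3.7357e-5*I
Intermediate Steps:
u(f) = 157*f
a = 4*I*sqrt(6) (a = sqrt(-96) = 4*I*sqrt(6) ≈ 9.798*I)
q(y) = y*(2 + y)
1/(u(T(-2*1, 6)) + q(a)) = 1/(157*(-4) + (4*I*sqrt(6))*(2 + 4*I*sqrt(6))) = 1/(-628 + 4*I*sqrt(6)*(2 + 4*I*sqrt(6)))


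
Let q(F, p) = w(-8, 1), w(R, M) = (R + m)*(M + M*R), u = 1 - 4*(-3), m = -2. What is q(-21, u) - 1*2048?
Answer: -1978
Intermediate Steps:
u = 13 (u = 1 + 12 = 13)
w(R, M) = (-2 + R)*(M + M*R) (w(R, M) = (R - 2)*(M + M*R) = (-2 + R)*(M + M*R))
q(F, p) = 70 (q(F, p) = 1*(-2 + (-8)² - 1*(-8)) = 1*(-2 + 64 + 8) = 1*70 = 70)
q(-21, u) - 1*2048 = 70 - 1*2048 = 70 - 2048 = -1978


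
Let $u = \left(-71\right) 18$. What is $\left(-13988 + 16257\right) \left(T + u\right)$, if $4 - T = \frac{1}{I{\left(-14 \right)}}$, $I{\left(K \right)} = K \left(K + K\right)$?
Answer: $- \frac{1133159021}{392} \approx -2.8907 \cdot 10^{6}$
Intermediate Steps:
$I{\left(K \right)} = 2 K^{2}$ ($I{\left(K \right)} = K 2 K = 2 K^{2}$)
$T = \frac{1567}{392}$ ($T = 4 - \frac{1}{2 \left(-14\right)^{2}} = 4 - \frac{1}{2 \cdot 196} = 4 - \frac{1}{392} = \frac{1567}{392} \approx 3.9974$)
$u = -1278$
$\left(-13988 + 16257\right) \left(T + u\right) = \left(-13988 + 16257\right) \left(\frac{1567}{392} - 1278\right) = 2269 \left(- \frac{499409}{392}\right) = - \frac{1133159021}{392}$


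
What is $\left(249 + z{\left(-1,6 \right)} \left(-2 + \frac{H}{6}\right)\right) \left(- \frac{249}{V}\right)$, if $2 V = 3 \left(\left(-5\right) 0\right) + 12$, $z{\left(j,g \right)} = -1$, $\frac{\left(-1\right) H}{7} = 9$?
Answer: $- \frac{43409}{4} \approx -10852.0$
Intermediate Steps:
$H = -63$ ($H = \left(-7\right) 9 = -63$)
$V = 6$ ($V = \frac{3 \left(\left(-5\right) 0\right) + 12}{2} = \frac{3 \cdot 0 + 12}{2} = \frac{0 + 12}{2} = \frac{1}{2} \cdot 12 = 6$)
$\left(249 + z{\left(-1,6 \right)} \left(-2 + \frac{H}{6}\right)\right) \left(- \frac{249}{V}\right) = \left(249 - \left(-2 - \frac{63}{6}\right)\right) \left(- \frac{249}{6}\right) = \left(249 - \left(-2 - \frac{21}{2}\right)\right) \left(\left(-249\right) \frac{1}{6}\right) = \left(249 - \left(-2 - \frac{21}{2}\right)\right) \left(- \frac{83}{2}\right) = \left(249 - - \frac{25}{2}\right) \left(- \frac{83}{2}\right) = \left(249 + \frac{25}{2}\right) \left(- \frac{83}{2}\right) = \frac{523}{2} \left(- \frac{83}{2}\right) = - \frac{43409}{4}$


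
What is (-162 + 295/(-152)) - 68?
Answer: -35255/152 ≈ -231.94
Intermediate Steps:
(-162 + 295/(-152)) - 68 = (-162 + 295*(-1/152)) - 68 = (-162 - 295/152) - 68 = -24919/152 - 68 = -35255/152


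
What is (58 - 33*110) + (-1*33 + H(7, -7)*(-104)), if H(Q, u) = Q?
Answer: -4333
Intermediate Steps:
(58 - 33*110) + (-1*33 + H(7, -7)*(-104)) = (58 - 33*110) + (-1*33 + 7*(-104)) = (58 - 3630) + (-33 - 728) = -3572 - 761 = -4333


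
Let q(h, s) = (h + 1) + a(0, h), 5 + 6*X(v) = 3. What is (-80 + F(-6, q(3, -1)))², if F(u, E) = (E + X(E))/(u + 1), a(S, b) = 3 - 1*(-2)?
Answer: 1503076/225 ≈ 6680.3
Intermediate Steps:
X(v) = -⅓ (X(v) = -⅚ + (⅙)*3 = -⅚ + ½ = -⅓)
a(S, b) = 5 (a(S, b) = 3 + 2 = 5)
q(h, s) = 6 + h (q(h, s) = (h + 1) + 5 = (1 + h) + 5 = 6 + h)
F(u, E) = (-⅓ + E)/(1 + u) (F(u, E) = (E - ⅓)/(u + 1) = (-⅓ + E)/(1 + u))
(-80 + F(-6, q(3, -1)))² = (-80 + (-⅓ + (6 + 3))/(1 - 6))² = (-80 + (-⅓ + 9)/(-5))² = (-80 - ⅕*26/3)² = (-80 - 26/15)² = (-1226/15)² = 1503076/225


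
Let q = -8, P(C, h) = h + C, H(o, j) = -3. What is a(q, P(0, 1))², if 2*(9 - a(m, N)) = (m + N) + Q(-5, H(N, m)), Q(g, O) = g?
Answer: 225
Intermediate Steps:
P(C, h) = C + h
a(m, N) = 23/2 - N/2 - m/2 (a(m, N) = 9 - ((m + N) - 5)/2 = 9 - ((N + m) - 5)/2 = 9 - (-5 + N + m)/2 = 9 + (5/2 - N/2 - m/2) = 23/2 - N/2 - m/2)
a(q, P(0, 1))² = (23/2 - (0 + 1)/2 - ½*(-8))² = (23/2 - ½*1 + 4)² = (23/2 - ½ + 4)² = 15² = 225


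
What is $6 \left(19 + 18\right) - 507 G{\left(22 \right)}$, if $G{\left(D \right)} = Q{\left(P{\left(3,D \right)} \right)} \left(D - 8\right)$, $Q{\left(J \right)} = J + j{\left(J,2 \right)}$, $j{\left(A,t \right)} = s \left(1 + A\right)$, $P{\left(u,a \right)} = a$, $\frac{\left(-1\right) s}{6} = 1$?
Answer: $823590$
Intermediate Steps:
$s = -6$ ($s = \left(-6\right) 1 = -6$)
$j{\left(A,t \right)} = -6 - 6 A$ ($j{\left(A,t \right)} = - 6 \left(1 + A\right) = -6 - 6 A$)
$Q{\left(J \right)} = -6 - 5 J$ ($Q{\left(J \right)} = J - \left(6 + 6 J\right) = -6 - 5 J$)
$G{\left(D \right)} = \left(-8 + D\right) \left(-6 - 5 D\right)$ ($G{\left(D \right)} = \left(-6 - 5 D\right) \left(D - 8\right) = \left(-6 - 5 D\right) \left(-8 + D\right) = \left(-8 + D\right) \left(-6 - 5 D\right)$)
$6 \left(19 + 18\right) - 507 G{\left(22 \right)} = 6 \left(19 + 18\right) - 507 \left(-8 + 22\right) \left(-6 - 110\right) = 6 \cdot 37 - 507 \cdot 14 \left(-6 - 110\right) = 222 - 507 \cdot 14 \left(-116\right) = 222 - -823368 = 222 + 823368 = 823590$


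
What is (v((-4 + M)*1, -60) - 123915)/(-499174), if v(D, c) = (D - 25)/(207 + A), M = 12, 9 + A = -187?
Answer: 681541/2745457 ≈ 0.24824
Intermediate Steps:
A = -196 (A = -9 - 187 = -196)
v(D, c) = -25/11 + D/11 (v(D, c) = (D - 25)/(207 - 196) = (-25 + D)/11 = (-25 + D)*(1/11) = -25/11 + D/11)
(v((-4 + M)*1, -60) - 123915)/(-499174) = ((-25/11 + ((-4 + 12)*1)/11) - 123915)/(-499174) = ((-25/11 + (8*1)/11) - 123915)*(-1/499174) = ((-25/11 + (1/11)*8) - 123915)*(-1/499174) = ((-25/11 + 8/11) - 123915)*(-1/499174) = (-17/11 - 123915)*(-1/499174) = -1363082/11*(-1/499174) = 681541/2745457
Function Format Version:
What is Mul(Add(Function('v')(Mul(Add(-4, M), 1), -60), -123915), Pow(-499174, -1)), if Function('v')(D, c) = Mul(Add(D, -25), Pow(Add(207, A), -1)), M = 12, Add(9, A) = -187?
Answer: Rational(681541, 2745457) ≈ 0.24824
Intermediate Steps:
A = -196 (A = Add(-9, -187) = -196)
Function('v')(D, c) = Add(Rational(-25, 11), Mul(Rational(1, 11), D)) (Function('v')(D, c) = Mul(Add(D, -25), Pow(Add(207, -196), -1)) = Mul(Add(-25, D), Pow(11, -1)) = Mul(Add(-25, D), Rational(1, 11)) = Add(Rational(-25, 11), Mul(Rational(1, 11), D)))
Mul(Add(Function('v')(Mul(Add(-4, M), 1), -60), -123915), Pow(-499174, -1)) = Mul(Add(Add(Rational(-25, 11), Mul(Rational(1, 11), Mul(Add(-4, 12), 1))), -123915), Pow(-499174, -1)) = Mul(Add(Add(Rational(-25, 11), Mul(Rational(1, 11), Mul(8, 1))), -123915), Rational(-1, 499174)) = Mul(Add(Add(Rational(-25, 11), Mul(Rational(1, 11), 8)), -123915), Rational(-1, 499174)) = Mul(Add(Add(Rational(-25, 11), Rational(8, 11)), -123915), Rational(-1, 499174)) = Mul(Add(Rational(-17, 11), -123915), Rational(-1, 499174)) = Mul(Rational(-1363082, 11), Rational(-1, 499174)) = Rational(681541, 2745457)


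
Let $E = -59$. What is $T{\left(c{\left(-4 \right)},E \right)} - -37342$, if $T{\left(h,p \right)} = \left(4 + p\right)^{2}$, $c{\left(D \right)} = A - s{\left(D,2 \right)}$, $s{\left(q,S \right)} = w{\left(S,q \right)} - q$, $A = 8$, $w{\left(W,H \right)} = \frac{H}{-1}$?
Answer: $40367$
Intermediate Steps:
$w{\left(W,H \right)} = - H$ ($w{\left(W,H \right)} = H \left(-1\right) = - H$)
$s{\left(q,S \right)} = - 2 q$ ($s{\left(q,S \right)} = - q - q = - 2 q$)
$c{\left(D \right)} = 8 + 2 D$ ($c{\left(D \right)} = 8 - - 2 D = 8 + 2 D$)
$T{\left(c{\left(-4 \right)},E \right)} - -37342 = \left(4 - 59\right)^{2} - -37342 = \left(-55\right)^{2} + 37342 = 3025 + 37342 = 40367$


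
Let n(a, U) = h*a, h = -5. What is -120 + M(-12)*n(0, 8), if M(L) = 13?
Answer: -120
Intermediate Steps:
n(a, U) = -5*a
-120 + M(-12)*n(0, 8) = -120 + 13*(-5*0) = -120 + 13*0 = -120 + 0 = -120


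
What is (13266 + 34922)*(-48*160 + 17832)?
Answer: 489204576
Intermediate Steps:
(13266 + 34922)*(-48*160 + 17832) = 48188*(-7680 + 17832) = 48188*10152 = 489204576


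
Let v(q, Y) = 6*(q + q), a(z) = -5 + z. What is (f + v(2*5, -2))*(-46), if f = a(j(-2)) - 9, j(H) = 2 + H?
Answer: -4876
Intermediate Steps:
v(q, Y) = 12*q (v(q, Y) = 6*(2*q) = 12*q)
f = -14 (f = (-5 + (2 - 2)) - 9 = (-5 + 0) - 9 = -5 - 9 = -14)
(f + v(2*5, -2))*(-46) = (-14 + 12*(2*5))*(-46) = (-14 + 12*10)*(-46) = (-14 + 120)*(-46) = 106*(-46) = -4876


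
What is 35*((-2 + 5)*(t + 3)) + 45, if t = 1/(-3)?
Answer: 325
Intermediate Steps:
t = -⅓ ≈ -0.33333
35*((-2 + 5)*(t + 3)) + 45 = 35*((-2 + 5)*(-⅓ + 3)) + 45 = 35*(3*(8/3)) + 45 = 35*8 + 45 = 280 + 45 = 325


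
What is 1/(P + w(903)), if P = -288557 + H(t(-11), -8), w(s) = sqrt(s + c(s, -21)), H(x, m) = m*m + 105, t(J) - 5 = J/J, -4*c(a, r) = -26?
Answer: -33928/9784427957 - sqrt(3638)/166335275269 ≈ -3.4679e-6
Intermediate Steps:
c(a, r) = 13/2 (c(a, r) = -1/4*(-26) = 13/2)
t(J) = 6 (t(J) = 5 + J/J = 5 + 1 = 6)
H(x, m) = 105 + m**2 (H(x, m) = m**2 + 105 = 105 + m**2)
w(s) = sqrt(13/2 + s) (w(s) = sqrt(s + 13/2) = sqrt(13/2 + s))
P = -288388 (P = -288557 + (105 + (-8)**2) = -288557 + (105 + 64) = -288557 + 169 = -288388)
1/(P + w(903)) = 1/(-288388 + sqrt(26 + 4*903)/2) = 1/(-288388 + sqrt(26 + 3612)/2) = 1/(-288388 + sqrt(3638)/2)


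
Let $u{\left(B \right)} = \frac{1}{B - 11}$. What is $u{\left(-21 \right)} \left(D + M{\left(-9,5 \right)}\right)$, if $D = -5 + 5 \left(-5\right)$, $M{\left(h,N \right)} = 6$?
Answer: $\frac{3}{4} \approx 0.75$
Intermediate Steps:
$u{\left(B \right)} = \frac{1}{-11 + B}$
$D = -30$ ($D = -5 - 25 = -30$)
$u{\left(-21 \right)} \left(D + M{\left(-9,5 \right)}\right) = \frac{-30 + 6}{-11 - 21} = \frac{1}{-32} \left(-24\right) = \left(- \frac{1}{32}\right) \left(-24\right) = \frac{3}{4}$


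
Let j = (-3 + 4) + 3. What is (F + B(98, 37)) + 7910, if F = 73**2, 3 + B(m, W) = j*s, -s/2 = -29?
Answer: 13468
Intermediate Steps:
s = 58 (s = -2*(-29) = 58)
j = 4 (j = 1 + 3 = 4)
B(m, W) = 229 (B(m, W) = -3 + 4*58 = -3 + 232 = 229)
F = 5329
(F + B(98, 37)) + 7910 = (5329 + 229) + 7910 = 5558 + 7910 = 13468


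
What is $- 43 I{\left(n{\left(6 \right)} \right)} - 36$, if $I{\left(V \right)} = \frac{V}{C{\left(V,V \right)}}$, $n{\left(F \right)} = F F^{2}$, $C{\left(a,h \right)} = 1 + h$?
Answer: $- \frac{17100}{217} \approx -78.802$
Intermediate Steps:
$n{\left(F \right)} = F^{3}$
$I{\left(V \right)} = \frac{V}{1 + V}$
$- 43 I{\left(n{\left(6 \right)} \right)} - 36 = - 43 \frac{6^{3}}{1 + 6^{3}} - 36 = - 43 \frac{216}{1 + 216} - 36 = - 43 \cdot \frac{216}{217} - 36 = - 43 \cdot 216 \cdot \frac{1}{217} - 36 = \left(-43\right) \frac{216}{217} - 36 = - \frac{9288}{217} - 36 = - \frac{17100}{217}$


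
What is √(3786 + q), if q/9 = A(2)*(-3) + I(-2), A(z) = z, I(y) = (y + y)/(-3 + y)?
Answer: 2*√23370/5 ≈ 61.149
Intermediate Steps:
I(y) = 2*y/(-3 + y) (I(y) = (2*y)/(-3 + y) = 2*y/(-3 + y))
q = -234/5 (q = 9*(2*(-3) + 2*(-2)/(-3 - 2)) = 9*(-6 + 2*(-2)/(-5)) = 9*(-6 + 2*(-2)*(-⅕)) = 9*(-6 + ⅘) = 9*(-26/5) = -234/5 ≈ -46.800)
√(3786 + q) = √(3786 - 234/5) = √(18696/5) = 2*√23370/5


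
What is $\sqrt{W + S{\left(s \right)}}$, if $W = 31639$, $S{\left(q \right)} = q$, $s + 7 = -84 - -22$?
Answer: $\sqrt{31570} \approx 177.68$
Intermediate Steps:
$s = -69$ ($s = -7 - 62 = -69$)
$\sqrt{W + S{\left(s \right)}} = \sqrt{31639 - 69} = \sqrt{31570}$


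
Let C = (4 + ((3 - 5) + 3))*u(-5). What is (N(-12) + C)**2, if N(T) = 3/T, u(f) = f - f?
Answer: 1/16 ≈ 0.062500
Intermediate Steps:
u(f) = 0
C = 0 (C = (4 + ((3 - 5) + 3))*0 = (4 + (-2 + 3))*0 = (4 + 1)*0 = 5*0 = 0)
(N(-12) + C)**2 = (3/(-12) + 0)**2 = (3*(-1/12) + 0)**2 = (-1/4 + 0)**2 = (-1/4)**2 = 1/16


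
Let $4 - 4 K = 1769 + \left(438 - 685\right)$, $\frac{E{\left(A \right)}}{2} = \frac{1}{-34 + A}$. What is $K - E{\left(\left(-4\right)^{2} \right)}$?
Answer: $- \frac{6829}{18} \approx -379.39$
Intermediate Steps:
$E{\left(A \right)} = \frac{2}{-34 + A}$
$K = - \frac{759}{2}$ ($K = 1 - \frac{1769 + \left(438 - 685\right)}{4} = 1 - \frac{1769 - 247}{4} = 1 - \frac{761}{2} = - \frac{759}{2} \approx -379.5$)
$K - E{\left(\left(-4\right)^{2} \right)} = - \frac{759}{2} - \frac{2}{-34 + \left(-4\right)^{2}} = - \frac{759}{2} - \frac{2}{-34 + 16} = - \frac{759}{2} - \frac{2}{-18} = - \frac{759}{2} - 2 \left(- \frac{1}{18}\right) = - \frac{759}{2} - - \frac{1}{9} = - \frac{759}{2} + \frac{1}{9} = - \frac{6829}{18}$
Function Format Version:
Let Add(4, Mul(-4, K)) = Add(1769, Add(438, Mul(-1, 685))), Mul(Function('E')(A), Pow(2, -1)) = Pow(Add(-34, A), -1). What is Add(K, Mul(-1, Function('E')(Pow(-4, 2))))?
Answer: Rational(-6829, 18) ≈ -379.39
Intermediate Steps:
Function('E')(A) = Mul(2, Pow(Add(-34, A), -1))
K = Rational(-759, 2) (K = Add(1, Mul(Rational(-1, 4), Add(1769, Add(438, Mul(-1, 685))))) = Add(1, Mul(Rational(-1, 4), Add(1769, Add(438, -685)))) = Add(1, Mul(Rational(-1, 4), Add(1769, -247))) = Add(1, Mul(Rational(-1, 4), 1522)) = Add(1, Rational(-761, 2)) = Rational(-759, 2) ≈ -379.50)
Add(K, Mul(-1, Function('E')(Pow(-4, 2)))) = Add(Rational(-759, 2), Mul(-1, Mul(2, Pow(Add(-34, Pow(-4, 2)), -1)))) = Add(Rational(-759, 2), Mul(-1, Mul(2, Pow(Add(-34, 16), -1)))) = Add(Rational(-759, 2), Mul(-1, Mul(2, Pow(-18, -1)))) = Add(Rational(-759, 2), Mul(-1, Mul(2, Rational(-1, 18)))) = Add(Rational(-759, 2), Mul(-1, Rational(-1, 9))) = Add(Rational(-759, 2), Rational(1, 9)) = Rational(-6829, 18)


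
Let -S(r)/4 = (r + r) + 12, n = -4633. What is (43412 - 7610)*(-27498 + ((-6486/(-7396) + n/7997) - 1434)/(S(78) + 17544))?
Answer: -81868919212170189801/83159011672 ≈ -9.8449e+8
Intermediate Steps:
S(r) = -48 - 8*r (S(r) = -4*((r + r) + 12) = -4*(2*r + 12) = -4*(12 + 2*r) = -48 - 8*r)
(43412 - 7610)*(-27498 + ((-6486/(-7396) + n/7997) - 1434)/(S(78) + 17544)) = (43412 - 7610)*(-27498 + ((-6486/(-7396) - 4633/7997) - 1434)/((-48 - 8*78) + 17544)) = 35802*(-27498 + ((-6486*(-1/7396) - 4633*1/7997) - 1434)/((-48 - 624) + 17544)) = 35802*(-27498 + ((3243/3698 - 4633/7997) - 1434)/(-672 + 17544)) = 35802*(-27498 + (8801437/29572906 - 1434)/16872) = 35802*(-27498 - 42398745767/29572906*1/16872) = 35802*(-27498 - 42398745767/498954070032) = 35802*(-13720281416485703/498954070032) = -81868919212170189801/83159011672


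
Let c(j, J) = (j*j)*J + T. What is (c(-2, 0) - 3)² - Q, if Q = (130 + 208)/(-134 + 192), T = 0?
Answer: 92/29 ≈ 3.1724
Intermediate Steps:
c(j, J) = J*j² (c(j, J) = (j*j)*J + 0 = j²*J + 0 = J*j² + 0 = J*j²)
Q = 169/29 (Q = 338/58 = 338*(1/58) = 169/29 ≈ 5.8276)
(c(-2, 0) - 3)² - Q = (0*(-2)² - 3)² - 1*169/29 = (0*4 - 3)² - 169/29 = (0 - 3)² - 169/29 = (-3)² - 169/29 = 9 - 169/29 = 92/29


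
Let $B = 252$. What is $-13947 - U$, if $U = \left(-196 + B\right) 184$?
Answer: $-24251$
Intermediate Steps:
$U = 10304$ ($U = \left(-196 + 252\right) 184 = 56 \cdot 184 = 10304$)
$-13947 - U = -13947 - 10304 = -24251$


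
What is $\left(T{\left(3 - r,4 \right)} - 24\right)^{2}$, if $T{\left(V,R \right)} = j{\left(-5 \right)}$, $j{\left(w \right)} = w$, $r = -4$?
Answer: $841$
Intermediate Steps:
$T{\left(V,R \right)} = -5$
$\left(T{\left(3 - r,4 \right)} - 24\right)^{2} = \left(-5 - 24\right)^{2} = \left(-29\right)^{2} = 841$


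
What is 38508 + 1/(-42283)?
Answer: 1628233763/42283 ≈ 38508.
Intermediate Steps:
38508 + 1/(-42283) = 38508 - 1/42283 = 1628233763/42283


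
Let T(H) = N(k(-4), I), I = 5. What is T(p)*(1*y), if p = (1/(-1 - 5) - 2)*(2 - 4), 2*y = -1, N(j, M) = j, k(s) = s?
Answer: 2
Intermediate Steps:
y = -½ (y = (½)*(-1) = -½ ≈ -0.50000)
p = 13/3 (p = (1/(-6) - 2)*(-2) = (-⅙ - 2)*(-2) = -13/6*(-2) = 13/3 ≈ 4.3333)
T(H) = -4
T(p)*(1*y) = -4*(-1)/2 = -4*(-½) = 2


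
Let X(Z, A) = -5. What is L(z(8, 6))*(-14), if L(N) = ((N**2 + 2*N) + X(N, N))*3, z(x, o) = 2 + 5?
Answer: -2436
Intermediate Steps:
z(x, o) = 7
L(N) = -15 + 3*N**2 + 6*N (L(N) = ((N**2 + 2*N) - 5)*3 = (-5 + N**2 + 2*N)*3 = -15 + 3*N**2 + 6*N)
L(z(8, 6))*(-14) = (-15 + 3*7**2 + 6*7)*(-14) = (-15 + 3*49 + 42)*(-14) = (-15 + 147 + 42)*(-14) = 174*(-14) = -2436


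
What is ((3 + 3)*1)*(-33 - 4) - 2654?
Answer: -2876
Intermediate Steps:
((3 + 3)*1)*(-33 - 4) - 2654 = (6*1)*(-37) - 2654 = 6*(-37) - 2654 = -222 - 2654 = -2876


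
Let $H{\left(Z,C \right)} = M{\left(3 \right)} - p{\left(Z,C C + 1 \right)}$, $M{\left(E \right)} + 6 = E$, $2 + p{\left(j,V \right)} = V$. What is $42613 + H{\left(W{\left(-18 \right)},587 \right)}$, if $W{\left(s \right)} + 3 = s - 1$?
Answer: $-301958$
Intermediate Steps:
$p{\left(j,V \right)} = -2 + V$
$W{\left(s \right)} = -4 + s$ ($W{\left(s \right)} = -3 + \left(s - 1\right) = -3 + \left(-1 + s\right) = -4 + s$)
$M{\left(E \right)} = -6 + E$
$H{\left(Z,C \right)} = -2 - C^{2}$ ($H{\left(Z,C \right)} = \left(-6 + 3\right) - \left(-2 + \left(C C + 1\right)\right) = -3 - \left(-2 + \left(C^{2} + 1\right)\right) = -3 - \left(-2 + \left(1 + C^{2}\right)\right) = -3 - \left(-1 + C^{2}\right) = -2 - C^{2}$)
$42613 + H{\left(W{\left(-18 \right)},587 \right)} = 42613 - 344571 = -301958$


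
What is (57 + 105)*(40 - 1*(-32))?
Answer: 11664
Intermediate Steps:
(57 + 105)*(40 - 1*(-32)) = 162*(40 + 32) = 162*72 = 11664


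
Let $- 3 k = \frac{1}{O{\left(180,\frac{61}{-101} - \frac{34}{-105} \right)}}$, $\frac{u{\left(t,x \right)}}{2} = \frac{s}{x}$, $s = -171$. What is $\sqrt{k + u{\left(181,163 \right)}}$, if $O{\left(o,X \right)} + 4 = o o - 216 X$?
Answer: $\frac{i \sqrt{1651128591407562506679}}{28052407254} \approx 1.4485 i$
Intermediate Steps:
$u{\left(t,x \right)} = - \frac{342}{x}$ ($u{\left(t,x \right)} = 2 \left(- \frac{171}{x}\right) = - \frac{342}{x}$)
$O{\left(o,X \right)} = -4 + o^{2} - 216 X$ ($O{\left(o,X \right)} = -4 - \left(216 X - o o\right) = -4 - \left(- o^{2} + 216 X\right) = -4 + o^{2} - 216 X$)
$k = - \frac{3535}{344201316}$ ($k = - \frac{1}{3 \left(-4 + 180^{2} - 216 \left(\frac{61}{-101} - \frac{34}{-105}\right)\right)} = - \frac{1}{3 \left(-4 + 32400 - 216 \left(61 \left(- \frac{1}{101}\right) - - \frac{34}{105}\right)\right)} = - \frac{1}{3 \left(-4 + 32400 - 216 \left(- \frac{61}{101} + \frac{34}{105}\right)\right)} = - \frac{1}{3 \left(-4 + 32400 - - \frac{213912}{3535}\right)} = - \frac{1}{3 \left(-4 + 32400 + \frac{213912}{3535}\right)} = - \frac{1}{3 \cdot \frac{114733772}{3535}} = \left(- \frac{1}{3}\right) \frac{3535}{114733772} = - \frac{3535}{344201316} \approx -1.027 \cdot 10^{-5}$)
$\sqrt{k + u{\left(181,163 \right)}} = \sqrt{- \frac{3535}{344201316} - \frac{342}{163}} = \sqrt{- \frac{117717426277}{56104814508}} = \frac{i \sqrt{1651128591407562506679}}{28052407254}$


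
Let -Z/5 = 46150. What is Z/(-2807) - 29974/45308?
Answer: 5185341991/63589778 ≈ 81.544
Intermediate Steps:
Z = -230750 (Z = -5*46150 = -230750)
Z/(-2807) - 29974/45308 = -230750/(-2807) - 29974/45308 = -230750*(-1/2807) - 29974*1/45308 = 230750/2807 - 14987/22654 = 5185341991/63589778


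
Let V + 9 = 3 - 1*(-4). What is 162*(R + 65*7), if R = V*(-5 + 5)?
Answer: 73710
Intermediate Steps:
V = -2 (V = -9 + (3 - 1*(-4)) = -9 + (3 + 4) = -9 + 7 = -2)
R = 0 (R = -2*(-5 + 5) = -2*0 = 0)
162*(R + 65*7) = 162*(0 + 65*7) = 162*(0 + 455) = 162*455 = 73710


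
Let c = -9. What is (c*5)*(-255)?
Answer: 11475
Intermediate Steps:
(c*5)*(-255) = -9*5*(-255) = -45*(-255) = 11475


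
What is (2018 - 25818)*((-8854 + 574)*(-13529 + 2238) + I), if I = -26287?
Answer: -2224423993400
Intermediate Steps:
(2018 - 25818)*((-8854 + 574)*(-13529 + 2238) + I) = (2018 - 25818)*((-8854 + 574)*(-13529 + 2238) - 26287) = -23800*(-8280*(-11291) - 26287) = -23800*(93489480 - 26287) = -23800*93463193 = -2224423993400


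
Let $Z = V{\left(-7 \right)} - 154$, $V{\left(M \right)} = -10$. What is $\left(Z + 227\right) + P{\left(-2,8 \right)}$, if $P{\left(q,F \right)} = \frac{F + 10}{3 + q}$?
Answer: $81$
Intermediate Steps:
$P{\left(q,F \right)} = \frac{10 + F}{3 + q}$
$Z = -164$ ($Z = -10 - 154 = -164$)
$\left(Z + 227\right) + P{\left(-2,8 \right)} = \left(-164 + 227\right) + \frac{10 + 8}{3 - 2} = 63 + 1^{-1} \cdot 18 = 63 + 1 \cdot 18 = 63 + 18 = 81$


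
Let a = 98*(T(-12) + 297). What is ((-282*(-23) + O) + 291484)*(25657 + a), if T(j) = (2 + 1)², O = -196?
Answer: 16569634230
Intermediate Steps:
T(j) = 9 (T(j) = 3² = 9)
a = 29988 (a = 98*(9 + 297) = 98*306 = 29988)
((-282*(-23) + O) + 291484)*(25657 + a) = ((-282*(-23) - 196) + 291484)*(25657 + 29988) = ((6486 - 196) + 291484)*55645 = (6290 + 291484)*55645 = 297774*55645 = 16569634230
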